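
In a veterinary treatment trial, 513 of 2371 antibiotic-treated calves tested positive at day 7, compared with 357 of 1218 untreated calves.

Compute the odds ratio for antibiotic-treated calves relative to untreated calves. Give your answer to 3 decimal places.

OR = (513 × 861) / (1858 × 357) = 441693/663306 ≈ 0.666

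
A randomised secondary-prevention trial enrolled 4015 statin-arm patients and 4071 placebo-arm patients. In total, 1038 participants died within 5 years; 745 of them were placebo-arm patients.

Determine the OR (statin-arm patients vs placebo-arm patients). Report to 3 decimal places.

statin-arm patients with the outcome: 1038 − 745 = 293
statin-arm patients without the outcome: 4015 − 293 = 3722
placebo-arm patients without the outcome: 4071 − 745 = 3326
OR = (293 × 3326) / (3722 × 745) = 974518/2772890 ≈ 0.351

0.351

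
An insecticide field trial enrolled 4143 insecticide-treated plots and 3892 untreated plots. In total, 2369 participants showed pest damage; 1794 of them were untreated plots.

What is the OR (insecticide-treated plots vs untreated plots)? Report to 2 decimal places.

OR: 0.19

insecticide-treated plots with the outcome: 2369 − 1794 = 575
insecticide-treated plots without the outcome: 4143 − 575 = 3568
untreated plots without the outcome: 3892 − 1794 = 2098
OR = (575 × 2098) / (3568 × 1794) = 1206350/6400992 ≈ 0.19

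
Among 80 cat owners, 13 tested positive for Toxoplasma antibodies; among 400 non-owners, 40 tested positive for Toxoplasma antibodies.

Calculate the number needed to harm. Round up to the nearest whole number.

risk, cat owners = 13/80 = 0.162500
risk, non-owners = 40/400 = 0.100000
absolute risk difference = 0.062500
1 / 0.062500 = 16.000 → round up → 16

NNH: 16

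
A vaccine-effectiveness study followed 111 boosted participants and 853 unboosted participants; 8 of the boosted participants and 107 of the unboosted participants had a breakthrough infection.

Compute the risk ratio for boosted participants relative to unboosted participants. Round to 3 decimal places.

RR ≈ 0.575

risk, boosted participants = 8/111 = 0.0721
risk, unboosted participants = 107/853 = 0.1254
RR = 0.0721 / 0.1254 = 0.575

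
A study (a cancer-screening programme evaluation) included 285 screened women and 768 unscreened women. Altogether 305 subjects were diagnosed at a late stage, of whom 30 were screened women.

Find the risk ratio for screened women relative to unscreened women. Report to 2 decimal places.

0.29

screened women without the outcome: 285 − 30 = 255
unscreened women with the outcome: 305 − 30 = 275
unscreened women without the outcome: 768 − 275 = 493
risk, screened women = 30/285 = 0.1053
risk, unscreened women = 275/768 = 0.3581
RR = 0.1053 / 0.3581 = 0.29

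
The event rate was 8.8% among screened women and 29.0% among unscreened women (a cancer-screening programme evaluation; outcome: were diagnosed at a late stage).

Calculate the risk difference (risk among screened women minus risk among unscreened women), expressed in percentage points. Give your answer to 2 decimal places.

risk difference = 0.0880 − 0.2900 = -0.2020 → -20.20 percentage points

RD = -20.20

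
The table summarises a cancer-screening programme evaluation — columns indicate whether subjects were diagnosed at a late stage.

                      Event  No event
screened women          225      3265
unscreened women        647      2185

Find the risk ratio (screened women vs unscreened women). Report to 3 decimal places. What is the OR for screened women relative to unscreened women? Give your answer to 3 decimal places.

RR = 0.282; OR = 0.233

risk, screened women = 225/3490 = 0.0645
risk, unscreened women = 647/2832 = 0.2285
RR = 0.0645 / 0.2285 = 0.282
odds, screened women = 225/3265 = 0.0689
odds, unscreened women = 647/2185 = 0.2961
OR = 0.0689 / 0.2961 = 0.233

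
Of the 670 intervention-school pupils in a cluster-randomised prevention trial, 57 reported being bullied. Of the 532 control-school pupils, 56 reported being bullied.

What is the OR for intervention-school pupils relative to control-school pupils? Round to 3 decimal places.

OR = (57 × 476) / (613 × 56) = 27132/34328 ≈ 0.790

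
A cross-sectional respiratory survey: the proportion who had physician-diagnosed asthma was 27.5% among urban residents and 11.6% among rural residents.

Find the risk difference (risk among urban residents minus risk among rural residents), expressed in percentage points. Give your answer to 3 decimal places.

risk difference = 0.2750 − 0.1160 = 0.1590 → 15.900 percentage points

RD = 15.900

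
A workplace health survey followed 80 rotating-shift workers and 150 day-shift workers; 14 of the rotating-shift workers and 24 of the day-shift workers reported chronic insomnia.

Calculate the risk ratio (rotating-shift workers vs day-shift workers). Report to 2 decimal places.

risk, rotating-shift workers = 14/80 = 0.1750
risk, day-shift workers = 24/150 = 0.1600
RR = 0.1750 / 0.1600 = 1.09

RR ≈ 1.09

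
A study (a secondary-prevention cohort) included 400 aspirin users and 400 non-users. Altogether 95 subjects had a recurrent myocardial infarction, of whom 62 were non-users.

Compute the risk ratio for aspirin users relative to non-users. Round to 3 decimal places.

RR = 0.532

aspirin users with the outcome: 95 − 62 = 33
aspirin users without the outcome: 400 − 33 = 367
non-users without the outcome: 400 − 62 = 338
risk, aspirin users = 33/400 = 0.0825
risk, non-users = 62/400 = 0.1550
RR = 0.0825 / 0.1550 = 0.532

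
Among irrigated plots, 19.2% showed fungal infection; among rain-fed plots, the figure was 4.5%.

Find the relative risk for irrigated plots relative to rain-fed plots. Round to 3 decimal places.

RR = 0.19200 / 0.04500 = 4.267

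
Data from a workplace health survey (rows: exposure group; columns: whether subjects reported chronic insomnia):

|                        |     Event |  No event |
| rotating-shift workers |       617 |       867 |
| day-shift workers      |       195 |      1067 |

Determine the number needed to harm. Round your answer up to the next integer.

NNH = 4

risk, rotating-shift workers = 617/1484 = 0.415768
risk, day-shift workers = 195/1262 = 0.154517
absolute risk difference = 0.261252
1 / 0.261252 = 3.828 → round up → 4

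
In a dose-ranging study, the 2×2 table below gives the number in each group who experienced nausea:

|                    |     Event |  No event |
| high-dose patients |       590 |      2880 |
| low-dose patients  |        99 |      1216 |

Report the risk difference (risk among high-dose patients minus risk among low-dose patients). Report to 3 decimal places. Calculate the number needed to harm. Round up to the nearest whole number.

RD = 0.095; NNH = 11

risk, high-dose patients = 590/3470 = 0.1700
risk, low-dose patients = 99/1315 = 0.0753
risk difference = 0.1700 − 0.0753 = 0.095
absolute risk difference = 0.094744
1 / 0.094744 = 10.555 → round up → 11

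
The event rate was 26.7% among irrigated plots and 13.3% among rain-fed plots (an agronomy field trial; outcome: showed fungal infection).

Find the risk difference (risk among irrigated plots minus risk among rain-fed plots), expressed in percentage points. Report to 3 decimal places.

risk difference = 0.2670 − 0.1330 = 0.1340 → 13.400 percentage points

13.400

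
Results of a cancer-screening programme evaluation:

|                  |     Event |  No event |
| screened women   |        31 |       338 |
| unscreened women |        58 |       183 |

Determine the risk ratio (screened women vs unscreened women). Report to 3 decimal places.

risk, screened women = 31/369 = 0.0840
risk, unscreened women = 58/241 = 0.2407
RR = 0.0840 / 0.2407 = 0.349

0.349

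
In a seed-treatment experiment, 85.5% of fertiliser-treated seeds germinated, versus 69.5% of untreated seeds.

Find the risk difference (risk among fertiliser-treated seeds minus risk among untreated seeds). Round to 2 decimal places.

risk difference = 0.8550 − 0.6950 = 0.16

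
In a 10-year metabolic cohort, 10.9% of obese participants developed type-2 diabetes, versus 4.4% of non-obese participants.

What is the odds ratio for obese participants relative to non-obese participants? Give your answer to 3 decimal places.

odds, obese participants = 0.10900/0.89100 = 0.12233
odds, non-obese participants = 0.04400/0.95600 = 0.04603
OR = 0.12233 / 0.04603 = 2.658

2.658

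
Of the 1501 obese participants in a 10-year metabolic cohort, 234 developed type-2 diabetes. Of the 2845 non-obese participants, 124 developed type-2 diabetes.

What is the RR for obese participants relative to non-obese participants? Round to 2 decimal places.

3.58

risk, obese participants = 234/1501 = 0.15590
risk, non-obese participants = 124/2845 = 0.04359
RR = 0.15590 / 0.04359 = 3.58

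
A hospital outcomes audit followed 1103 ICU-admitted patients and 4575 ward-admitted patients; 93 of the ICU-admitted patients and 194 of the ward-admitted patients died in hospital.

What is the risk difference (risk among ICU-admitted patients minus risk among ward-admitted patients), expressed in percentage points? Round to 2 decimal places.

risk, ICU-admitted patients = 93/1103 = 0.08432
risk, ward-admitted patients = 194/4575 = 0.04240
risk difference = 0.08432 − 0.04240 = 0.04191 → 4.19 percentage points

4.19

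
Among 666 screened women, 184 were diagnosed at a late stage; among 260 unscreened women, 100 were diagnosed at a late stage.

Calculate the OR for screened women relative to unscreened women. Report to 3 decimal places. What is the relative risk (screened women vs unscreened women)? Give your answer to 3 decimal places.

OR = 0.611; RR = 0.718

OR = (184 × 160) / (482 × 100) = 29440/48200 ≈ 0.611
risk, screened women = 184/666 = 0.2763
risk, unscreened women = 100/260 = 0.3846
RR = 0.2763 / 0.3846 = 0.718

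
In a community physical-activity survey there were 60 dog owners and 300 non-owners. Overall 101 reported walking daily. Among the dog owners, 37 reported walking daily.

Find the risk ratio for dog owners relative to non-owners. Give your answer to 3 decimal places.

dog owners without the outcome: 60 − 37 = 23
non-owners with the outcome: 101 − 37 = 64
non-owners without the outcome: 300 − 64 = 236
risk, dog owners = 37/60 = 0.6167
risk, non-owners = 64/300 = 0.2133
RR = 0.6167 / 0.2133 = 2.891

RR: 2.891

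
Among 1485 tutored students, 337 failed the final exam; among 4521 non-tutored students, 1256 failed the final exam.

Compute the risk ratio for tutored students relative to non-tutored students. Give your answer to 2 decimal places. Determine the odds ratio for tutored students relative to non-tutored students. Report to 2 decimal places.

risk, tutored students = 337/1485 = 0.2269
risk, non-tutored students = 1256/4521 = 0.2778
RR = 0.2269 / 0.2778 = 0.82
OR = (337 × 3265) / (1148 × 1256) = 1100305/1441888 ≈ 0.76

RR = 0.82; OR = 0.76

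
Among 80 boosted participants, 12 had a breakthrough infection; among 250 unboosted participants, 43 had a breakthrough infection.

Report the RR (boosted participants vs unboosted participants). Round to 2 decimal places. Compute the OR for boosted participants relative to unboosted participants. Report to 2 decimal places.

risk, boosted participants = 12/80 = 0.1500
risk, unboosted participants = 43/250 = 0.1720
RR = 0.1500 / 0.1720 = 0.87
odds, boosted participants = 12/68 = 0.1765
odds, unboosted participants = 43/207 = 0.2077
OR = 0.1765 / 0.2077 = 0.85

RR = 0.87; OR = 0.85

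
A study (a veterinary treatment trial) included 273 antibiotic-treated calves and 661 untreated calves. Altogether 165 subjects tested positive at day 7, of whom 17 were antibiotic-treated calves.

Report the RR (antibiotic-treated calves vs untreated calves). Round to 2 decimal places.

antibiotic-treated calves without the outcome: 273 − 17 = 256
untreated calves with the outcome: 165 − 17 = 148
untreated calves without the outcome: 661 − 148 = 513
risk, antibiotic-treated calves = 17/273 = 0.0623
risk, untreated calves = 148/661 = 0.2239
RR = 0.0623 / 0.2239 = 0.28

0.28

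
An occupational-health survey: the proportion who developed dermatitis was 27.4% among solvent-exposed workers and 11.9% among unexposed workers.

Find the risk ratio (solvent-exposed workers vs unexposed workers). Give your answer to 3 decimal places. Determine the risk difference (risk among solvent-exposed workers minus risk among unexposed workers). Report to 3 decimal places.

RR = 0.2740 / 0.1190 = 2.303
risk difference = 0.2740 − 0.1190 = 0.155

RR = 2.303; RD = 0.155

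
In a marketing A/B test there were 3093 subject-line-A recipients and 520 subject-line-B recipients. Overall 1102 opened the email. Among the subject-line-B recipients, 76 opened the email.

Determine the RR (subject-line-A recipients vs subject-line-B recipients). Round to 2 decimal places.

subject-line-A recipients with the outcome: 1102 − 76 = 1026
subject-line-A recipients without the outcome: 3093 − 1026 = 2067
subject-line-B recipients without the outcome: 520 − 76 = 444
risk, subject-line-A recipients = 1026/3093 = 0.3317
risk, subject-line-B recipients = 76/520 = 0.1462
RR = 0.3317 / 0.1462 = 2.27

RR ≈ 2.27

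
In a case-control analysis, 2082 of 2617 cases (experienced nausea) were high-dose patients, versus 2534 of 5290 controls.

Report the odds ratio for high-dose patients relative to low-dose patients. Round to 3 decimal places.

OR = (2082 × 2756) / (2534 × 535) = 5737992/1355690 ≈ 4.233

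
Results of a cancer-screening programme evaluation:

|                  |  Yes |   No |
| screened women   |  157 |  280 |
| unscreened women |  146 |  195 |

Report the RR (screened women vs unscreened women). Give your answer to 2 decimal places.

risk, screened women = 157/437 = 0.3593
risk, unscreened women = 146/341 = 0.4282
RR = 0.3593 / 0.4282 = 0.84

RR: 0.84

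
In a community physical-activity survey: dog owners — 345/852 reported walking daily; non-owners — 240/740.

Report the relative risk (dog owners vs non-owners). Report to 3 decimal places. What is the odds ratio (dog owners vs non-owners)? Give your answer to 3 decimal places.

risk, dog owners = 345/852 = 0.4049
risk, non-owners = 240/740 = 0.3243
RR = 0.4049 / 0.3243 = 1.249
odds, dog owners = 345/507 = 0.6805
odds, non-owners = 240/500 = 0.4800
OR = 0.6805 / 0.4800 = 1.418

RR = 1.249; OR = 1.418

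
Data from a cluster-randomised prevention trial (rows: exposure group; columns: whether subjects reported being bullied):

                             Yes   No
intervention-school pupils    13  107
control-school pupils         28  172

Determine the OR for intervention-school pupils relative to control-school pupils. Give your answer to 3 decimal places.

OR = (13 × 172) / (107 × 28) = 2236/2996 ≈ 0.746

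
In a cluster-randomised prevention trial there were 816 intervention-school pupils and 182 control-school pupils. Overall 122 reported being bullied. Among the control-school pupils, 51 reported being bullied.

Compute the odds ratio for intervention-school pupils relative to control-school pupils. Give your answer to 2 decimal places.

OR ≈ 0.24

intervention-school pupils with the outcome: 122 − 51 = 71
intervention-school pupils without the outcome: 816 − 71 = 745
control-school pupils without the outcome: 182 − 51 = 131
OR = (71 × 131) / (745 × 51) = 9301/37995 ≈ 0.24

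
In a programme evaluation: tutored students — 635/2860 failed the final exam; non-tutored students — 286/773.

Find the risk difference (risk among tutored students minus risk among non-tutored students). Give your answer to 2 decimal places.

-0.15

risk, tutored students = 635/2860 = 0.2220
risk, non-tutored students = 286/773 = 0.3700
risk difference = 0.2220 − 0.3700 = -0.15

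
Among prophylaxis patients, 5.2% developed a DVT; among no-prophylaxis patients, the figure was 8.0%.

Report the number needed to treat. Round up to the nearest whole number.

absolute risk difference = 0.028000
1 / 0.028000 = 35.714 → round up → 36

NNT ≈ 36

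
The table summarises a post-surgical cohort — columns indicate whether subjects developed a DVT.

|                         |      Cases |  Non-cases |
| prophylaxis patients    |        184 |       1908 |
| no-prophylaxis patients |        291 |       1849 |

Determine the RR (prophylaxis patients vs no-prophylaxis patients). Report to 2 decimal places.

risk, prophylaxis patients = 184/2092 = 0.0880
risk, no-prophylaxis patients = 291/2140 = 0.1360
RR = 0.0880 / 0.1360 = 0.65

0.65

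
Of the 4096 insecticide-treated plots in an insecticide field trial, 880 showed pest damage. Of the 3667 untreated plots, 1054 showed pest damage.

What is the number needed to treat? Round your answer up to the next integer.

risk, insecticide-treated plots = 880/4096 = 0.214844
risk, untreated plots = 1054/3667 = 0.287428
absolute risk difference = 0.072585
1 / 0.072585 = 13.777 → round up → 14

14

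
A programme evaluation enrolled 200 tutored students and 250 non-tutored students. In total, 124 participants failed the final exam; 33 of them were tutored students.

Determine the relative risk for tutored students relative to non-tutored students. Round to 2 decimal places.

tutored students without the outcome: 200 − 33 = 167
non-tutored students with the outcome: 124 − 33 = 91
non-tutored students without the outcome: 250 − 91 = 159
risk, tutored students = 33/200 = 0.1650
risk, non-tutored students = 91/250 = 0.3640
RR = 0.1650 / 0.3640 = 0.45

0.45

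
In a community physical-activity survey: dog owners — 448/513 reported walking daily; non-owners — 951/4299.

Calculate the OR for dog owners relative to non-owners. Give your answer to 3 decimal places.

OR = (448 × 3348) / (65 × 951) = 1499904/61815 ≈ 24.264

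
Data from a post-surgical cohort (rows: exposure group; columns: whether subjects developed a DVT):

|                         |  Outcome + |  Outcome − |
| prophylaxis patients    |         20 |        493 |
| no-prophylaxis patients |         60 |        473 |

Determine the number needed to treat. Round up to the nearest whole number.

risk, prophylaxis patients = 20/513 = 0.038986
risk, no-prophylaxis patients = 60/533 = 0.112570
absolute risk difference = 0.073584
1 / 0.073584 = 13.590 → round up → 14

NNT = 14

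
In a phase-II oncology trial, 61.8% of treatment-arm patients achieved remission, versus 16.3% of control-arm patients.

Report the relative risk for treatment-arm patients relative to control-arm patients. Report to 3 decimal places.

RR = 0.6180 / 0.1630 = 3.791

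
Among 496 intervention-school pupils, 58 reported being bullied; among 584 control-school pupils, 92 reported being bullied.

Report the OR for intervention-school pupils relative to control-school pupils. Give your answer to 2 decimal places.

0.71

odds, intervention-school pupils = 58/438 = 0.1324
odds, control-school pupils = 92/492 = 0.1870
OR = 0.1324 / 0.1870 = 0.71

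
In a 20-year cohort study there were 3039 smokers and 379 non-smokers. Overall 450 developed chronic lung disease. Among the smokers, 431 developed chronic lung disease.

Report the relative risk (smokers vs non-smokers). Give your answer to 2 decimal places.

smokers without the outcome: 3039 − 431 = 2608
non-smokers with the outcome: 450 − 431 = 19
non-smokers without the outcome: 379 − 19 = 360
risk, smokers = 431/3039 = 0.1418
risk, non-smokers = 19/379 = 0.0501
RR = 0.1418 / 0.0501 = 2.83

RR: 2.83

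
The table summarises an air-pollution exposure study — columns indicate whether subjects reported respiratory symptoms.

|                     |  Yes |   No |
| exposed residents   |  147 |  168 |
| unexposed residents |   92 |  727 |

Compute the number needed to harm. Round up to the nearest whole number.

NNH: 3

risk, exposed residents = 147/315 = 0.466667
risk, unexposed residents = 92/819 = 0.112332
absolute risk difference = 0.354335
1 / 0.354335 = 2.822 → round up → 3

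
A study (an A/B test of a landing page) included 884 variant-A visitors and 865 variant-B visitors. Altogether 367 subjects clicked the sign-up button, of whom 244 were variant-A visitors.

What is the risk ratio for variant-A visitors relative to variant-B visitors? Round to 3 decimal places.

1.941

variant-A visitors without the outcome: 884 − 244 = 640
variant-B visitors with the outcome: 367 − 244 = 123
variant-B visitors without the outcome: 865 − 123 = 742
risk, variant-A visitors = 244/884 = 0.2760
risk, variant-B visitors = 123/865 = 0.1422
RR = 0.2760 / 0.1422 = 1.941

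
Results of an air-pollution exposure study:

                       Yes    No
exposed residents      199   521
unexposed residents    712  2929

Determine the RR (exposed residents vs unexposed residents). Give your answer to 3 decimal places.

risk, exposed residents = 199/720 = 0.2764
risk, unexposed residents = 712/3641 = 0.1956
RR = 0.2764 / 0.1956 = 1.413

RR = 1.413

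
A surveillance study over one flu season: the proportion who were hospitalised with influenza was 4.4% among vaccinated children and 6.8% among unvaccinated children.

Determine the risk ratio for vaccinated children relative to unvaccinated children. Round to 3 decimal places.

RR = 0.04400 / 0.06800 = 0.647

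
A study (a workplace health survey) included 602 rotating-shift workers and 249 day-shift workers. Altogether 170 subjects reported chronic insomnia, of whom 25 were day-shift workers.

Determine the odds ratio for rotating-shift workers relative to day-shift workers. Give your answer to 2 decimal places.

2.84

rotating-shift workers with the outcome: 170 − 25 = 145
rotating-shift workers without the outcome: 602 − 145 = 457
day-shift workers without the outcome: 249 − 25 = 224
odds, rotating-shift workers = 145/457 = 0.3173
odds, day-shift workers = 25/224 = 0.1116
OR = 0.3173 / 0.1116 = 2.84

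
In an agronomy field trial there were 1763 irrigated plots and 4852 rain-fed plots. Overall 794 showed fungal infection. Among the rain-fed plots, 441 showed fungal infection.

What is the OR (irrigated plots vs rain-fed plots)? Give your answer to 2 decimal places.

irrigated plots with the outcome: 794 − 441 = 353
irrigated plots without the outcome: 1763 − 353 = 1410
rain-fed plots without the outcome: 4852 − 441 = 4411
OR = (353 × 4411) / (1410 × 441) = 1557083/621810 ≈ 2.50

2.50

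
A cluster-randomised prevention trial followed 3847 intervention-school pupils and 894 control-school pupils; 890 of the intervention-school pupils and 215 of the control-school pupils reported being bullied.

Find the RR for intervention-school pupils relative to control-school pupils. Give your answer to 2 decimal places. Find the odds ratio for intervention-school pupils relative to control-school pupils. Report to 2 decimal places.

risk, intervention-school pupils = 890/3847 = 0.2313
risk, control-school pupils = 215/894 = 0.2405
RR = 0.2313 / 0.2405 = 0.96
OR = (890 × 679) / (2957 × 215) = 604310/635755 ≈ 0.95

RR = 0.96; OR = 0.95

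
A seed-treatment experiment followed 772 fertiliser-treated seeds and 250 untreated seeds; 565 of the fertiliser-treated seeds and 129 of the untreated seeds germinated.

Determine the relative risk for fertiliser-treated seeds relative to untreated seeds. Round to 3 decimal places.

1.418

risk, fertiliser-treated seeds = 565/772 = 0.7319
risk, untreated seeds = 129/250 = 0.5160
RR = 0.7319 / 0.5160 = 1.418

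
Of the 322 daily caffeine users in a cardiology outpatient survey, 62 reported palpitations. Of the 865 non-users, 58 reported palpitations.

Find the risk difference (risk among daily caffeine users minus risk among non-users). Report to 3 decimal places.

risk, daily caffeine users = 62/322 = 0.1925
risk, non-users = 58/865 = 0.0671
risk difference = 0.1925 − 0.0671 = 0.125

RD ≈ 0.125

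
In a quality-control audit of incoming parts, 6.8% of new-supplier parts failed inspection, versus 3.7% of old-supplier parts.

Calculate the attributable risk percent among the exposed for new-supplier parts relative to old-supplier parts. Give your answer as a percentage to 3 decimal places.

AR% = (0.06800 − 0.03700) / 0.06800 = 0.4559 → 45.588%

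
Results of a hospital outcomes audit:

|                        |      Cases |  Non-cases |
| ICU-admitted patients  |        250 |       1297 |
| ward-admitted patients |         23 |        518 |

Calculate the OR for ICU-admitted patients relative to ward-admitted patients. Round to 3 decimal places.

OR = (250 × 518) / (1297 × 23) = 129500/29831 ≈ 4.341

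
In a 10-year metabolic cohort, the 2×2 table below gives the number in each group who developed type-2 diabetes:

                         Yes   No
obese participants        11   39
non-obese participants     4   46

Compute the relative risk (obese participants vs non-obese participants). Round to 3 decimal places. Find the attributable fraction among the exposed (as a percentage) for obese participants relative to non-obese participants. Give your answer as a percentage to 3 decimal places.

RR = 2.750; AR% = 63.636%

risk, obese participants = 11/50 = 0.2200
risk, non-obese participants = 4/50 = 0.0800
RR = 0.2200 / 0.0800 = 2.750
AR% = (0.2200 − 0.0800) / 0.2200 = 0.6364 → 63.636%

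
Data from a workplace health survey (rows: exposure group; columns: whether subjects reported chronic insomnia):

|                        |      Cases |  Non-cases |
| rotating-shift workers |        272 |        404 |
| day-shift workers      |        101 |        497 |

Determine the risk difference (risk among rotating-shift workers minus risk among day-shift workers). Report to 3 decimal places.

RD ≈ 0.233

risk, rotating-shift workers = 272/676 = 0.4024
risk, day-shift workers = 101/598 = 0.1689
risk difference = 0.4024 − 0.1689 = 0.233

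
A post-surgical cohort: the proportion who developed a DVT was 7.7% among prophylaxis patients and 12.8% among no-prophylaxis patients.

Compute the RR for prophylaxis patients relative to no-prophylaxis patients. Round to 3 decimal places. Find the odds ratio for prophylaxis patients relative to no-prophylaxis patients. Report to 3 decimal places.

RR = 0.602; OR = 0.568

RR = 0.0770 / 0.1280 = 0.602
odds, prophylaxis patients = 0.0770/0.9230 = 0.0834
odds, no-prophylaxis patients = 0.1280/0.8720 = 0.1468
OR = 0.0834 / 0.1468 = 0.568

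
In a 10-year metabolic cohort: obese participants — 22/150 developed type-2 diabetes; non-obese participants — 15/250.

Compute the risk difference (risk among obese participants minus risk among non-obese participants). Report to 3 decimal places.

risk, obese participants = 22/150 = 0.1467
risk, non-obese participants = 15/250 = 0.0600
risk difference = 0.1467 − 0.0600 = 0.087

RD: 0.087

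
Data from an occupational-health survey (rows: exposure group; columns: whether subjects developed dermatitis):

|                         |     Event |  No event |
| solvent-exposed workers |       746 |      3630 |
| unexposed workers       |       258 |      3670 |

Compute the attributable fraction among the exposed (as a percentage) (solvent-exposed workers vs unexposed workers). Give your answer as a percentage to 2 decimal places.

risk, solvent-exposed workers = 746/4376 = 0.1705
risk, unexposed workers = 258/3928 = 0.0657
AR% = (0.1705 − 0.0657) / 0.1705 = 0.6147 → 61.47%

AR%: 61.47%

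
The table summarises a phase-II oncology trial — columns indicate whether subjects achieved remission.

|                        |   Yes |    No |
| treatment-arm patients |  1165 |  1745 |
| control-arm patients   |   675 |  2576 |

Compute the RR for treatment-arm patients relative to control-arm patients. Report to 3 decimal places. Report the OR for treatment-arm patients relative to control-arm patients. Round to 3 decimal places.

risk, treatment-arm patients = 1165/2910 = 0.4003
risk, control-arm patients = 675/3251 = 0.2076
RR = 0.4003 / 0.2076 = 1.928
OR = (1165 × 2576) / (1745 × 675) = 3001040/1177875 ≈ 2.548

RR = 1.928; OR = 2.548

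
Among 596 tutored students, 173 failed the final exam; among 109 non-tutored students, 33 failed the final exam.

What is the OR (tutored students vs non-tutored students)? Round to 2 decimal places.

OR = (173 × 76) / (423 × 33) = 13148/13959 ≈ 0.94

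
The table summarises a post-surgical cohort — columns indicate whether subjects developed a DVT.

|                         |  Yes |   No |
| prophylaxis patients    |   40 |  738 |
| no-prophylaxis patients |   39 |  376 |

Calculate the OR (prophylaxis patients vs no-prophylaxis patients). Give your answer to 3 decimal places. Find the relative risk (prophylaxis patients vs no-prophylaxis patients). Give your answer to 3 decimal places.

OR = (40 × 376) / (738 × 39) = 15040/28782 ≈ 0.523
risk, prophylaxis patients = 40/778 = 0.0514
risk, no-prophylaxis patients = 39/415 = 0.0940
RR = 0.0514 / 0.0940 = 0.547

OR = 0.523; RR = 0.547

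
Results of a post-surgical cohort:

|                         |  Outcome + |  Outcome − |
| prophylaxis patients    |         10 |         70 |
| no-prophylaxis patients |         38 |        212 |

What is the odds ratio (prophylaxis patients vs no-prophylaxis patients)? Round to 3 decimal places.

OR = (10 × 212) / (70 × 38) = 2120/2660 ≈ 0.797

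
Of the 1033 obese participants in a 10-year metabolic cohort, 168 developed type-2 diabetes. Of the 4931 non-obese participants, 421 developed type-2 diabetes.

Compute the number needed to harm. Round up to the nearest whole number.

risk, obese participants = 168/1033 = 0.162633
risk, non-obese participants = 421/4931 = 0.085378
absolute risk difference = 0.077255
1 / 0.077255 = 12.944 → round up → 13

NNH = 13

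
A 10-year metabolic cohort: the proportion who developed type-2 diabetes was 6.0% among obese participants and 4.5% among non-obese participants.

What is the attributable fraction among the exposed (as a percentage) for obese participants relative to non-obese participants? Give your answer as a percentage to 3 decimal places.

AR% = (0.06000 − 0.04500) / 0.06000 = 0.2500 → 25.000%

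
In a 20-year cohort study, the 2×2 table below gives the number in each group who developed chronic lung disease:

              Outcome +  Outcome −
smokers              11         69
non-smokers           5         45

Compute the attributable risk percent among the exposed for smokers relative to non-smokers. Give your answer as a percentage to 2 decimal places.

risk, smokers = 11/80 = 0.1375
risk, non-smokers = 5/50 = 0.1000
AR% = (0.1375 − 0.1000) / 0.1375 = 0.2727 → 27.27%

27.27%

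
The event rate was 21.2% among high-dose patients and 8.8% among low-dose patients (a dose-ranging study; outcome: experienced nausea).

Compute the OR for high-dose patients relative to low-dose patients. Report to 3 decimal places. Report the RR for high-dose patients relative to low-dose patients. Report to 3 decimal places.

OR = 2.788; RR = 2.409

odds, high-dose patients = 0.2120/0.7880 = 0.2690
odds, low-dose patients = 0.0880/0.9120 = 0.0965
OR = 0.2690 / 0.0965 = 2.788
RR = 0.2120 / 0.0880 = 2.409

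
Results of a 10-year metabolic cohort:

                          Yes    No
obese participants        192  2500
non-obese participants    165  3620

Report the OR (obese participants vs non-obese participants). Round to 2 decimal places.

OR = (192 × 3620) / (2500 × 165) = 695040/412500 ≈ 1.68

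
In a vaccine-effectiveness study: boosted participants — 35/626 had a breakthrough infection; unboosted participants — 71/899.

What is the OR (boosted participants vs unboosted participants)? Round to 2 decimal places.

odds, boosted participants = 35/591 = 0.0592
odds, unboosted participants = 71/828 = 0.0857
OR = 0.0592 / 0.0857 = 0.69

OR = 0.69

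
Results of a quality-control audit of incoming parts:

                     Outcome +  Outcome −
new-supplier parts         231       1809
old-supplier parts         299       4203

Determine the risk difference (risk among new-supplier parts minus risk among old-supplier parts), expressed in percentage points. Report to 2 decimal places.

risk, new-supplier parts = 231/2040 = 0.1132
risk, old-supplier parts = 299/4502 = 0.0664
risk difference = 0.1132 − 0.0664 = 0.0468 → 4.68 percentage points

RD ≈ 4.68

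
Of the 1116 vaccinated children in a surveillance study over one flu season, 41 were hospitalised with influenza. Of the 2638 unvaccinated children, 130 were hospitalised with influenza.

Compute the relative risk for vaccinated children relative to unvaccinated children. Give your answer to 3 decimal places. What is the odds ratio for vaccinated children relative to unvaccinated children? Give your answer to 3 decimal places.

risk, vaccinated children = 41/1116 = 0.03674
risk, unvaccinated children = 130/2638 = 0.04928
RR = 0.03674 / 0.04928 = 0.746
odds, vaccinated children = 41/1075 = 0.03814
odds, unvaccinated children = 130/2508 = 0.05183
OR = 0.03814 / 0.05183 = 0.736

RR = 0.746; OR = 0.736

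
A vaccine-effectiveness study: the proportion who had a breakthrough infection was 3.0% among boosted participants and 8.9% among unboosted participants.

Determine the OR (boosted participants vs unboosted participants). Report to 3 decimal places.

odds, boosted participants = 0.03000/0.97000 = 0.03093
odds, unboosted participants = 0.08900/0.91100 = 0.09769
OR = 0.03093 / 0.09769 = 0.317

0.317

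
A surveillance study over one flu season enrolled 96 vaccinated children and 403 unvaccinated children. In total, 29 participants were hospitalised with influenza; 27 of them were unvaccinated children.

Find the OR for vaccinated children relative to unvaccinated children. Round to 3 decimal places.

vaccinated children with the outcome: 29 − 27 = 2
vaccinated children without the outcome: 96 − 2 = 94
unvaccinated children without the outcome: 403 − 27 = 376
OR = (2 × 376) / (94 × 27) = 752/2538 ≈ 0.296

0.296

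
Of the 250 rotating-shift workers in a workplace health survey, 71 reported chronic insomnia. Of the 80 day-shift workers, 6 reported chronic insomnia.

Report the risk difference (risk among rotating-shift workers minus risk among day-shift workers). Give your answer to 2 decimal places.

risk, rotating-shift workers = 71/250 = 0.2840
risk, day-shift workers = 6/80 = 0.0750
risk difference = 0.2840 − 0.0750 = 0.21

0.21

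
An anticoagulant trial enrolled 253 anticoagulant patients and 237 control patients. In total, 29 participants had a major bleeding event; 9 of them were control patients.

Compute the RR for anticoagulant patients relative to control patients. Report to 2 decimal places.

anticoagulant patients with the outcome: 29 − 9 = 20
anticoagulant patients without the outcome: 253 − 20 = 233
control patients without the outcome: 237 − 9 = 228
risk, anticoagulant patients = 20/253 = 0.07905
risk, control patients = 9/237 = 0.03797
RR = 0.07905 / 0.03797 = 2.08

2.08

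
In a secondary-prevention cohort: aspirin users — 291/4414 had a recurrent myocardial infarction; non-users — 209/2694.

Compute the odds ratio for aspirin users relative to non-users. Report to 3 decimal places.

odds, aspirin users = 291/4123 = 0.0706
odds, non-users = 209/2485 = 0.0841
OR = 0.0706 / 0.0841 = 0.839

OR ≈ 0.839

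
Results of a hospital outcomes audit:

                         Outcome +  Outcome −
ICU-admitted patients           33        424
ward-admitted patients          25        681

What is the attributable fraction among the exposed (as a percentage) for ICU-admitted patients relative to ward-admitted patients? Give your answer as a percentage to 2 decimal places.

risk, ICU-admitted patients = 33/457 = 0.07221
risk, ward-admitted patients = 25/706 = 0.03541
AR% = (0.07221 − 0.03541) / 0.07221 = 0.5096 → 50.96%

AR%: 50.96%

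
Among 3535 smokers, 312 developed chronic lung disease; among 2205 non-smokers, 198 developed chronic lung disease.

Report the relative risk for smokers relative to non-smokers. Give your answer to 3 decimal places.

risk, smokers = 312/3535 = 0.0883
risk, non-smokers = 198/2205 = 0.0898
RR = 0.0883 / 0.0898 = 0.983

0.983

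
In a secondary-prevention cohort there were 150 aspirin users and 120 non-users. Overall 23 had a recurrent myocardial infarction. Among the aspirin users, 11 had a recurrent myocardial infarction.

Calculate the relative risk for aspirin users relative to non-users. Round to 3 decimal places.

0.733

aspirin users without the outcome: 150 − 11 = 139
non-users with the outcome: 23 − 11 = 12
non-users without the outcome: 120 − 12 = 108
risk, aspirin users = 11/150 = 0.0733
risk, non-users = 12/120 = 0.1000
RR = 0.0733 / 0.1000 = 0.733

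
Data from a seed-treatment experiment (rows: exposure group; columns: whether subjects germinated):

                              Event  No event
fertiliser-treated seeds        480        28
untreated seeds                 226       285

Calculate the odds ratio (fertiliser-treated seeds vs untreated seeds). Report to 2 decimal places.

OR = (480 × 285) / (28 × 226) = 136800/6328 ≈ 21.62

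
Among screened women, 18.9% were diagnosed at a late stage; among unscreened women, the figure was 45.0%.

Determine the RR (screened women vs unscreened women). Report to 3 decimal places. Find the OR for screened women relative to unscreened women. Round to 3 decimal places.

RR = 0.1890 / 0.4500 = 0.420
odds, screened women = 0.1890/0.8110 = 0.2330
odds, unscreened women = 0.4500/0.5500 = 0.8182
OR = 0.2330 / 0.8182 = 0.285

RR = 0.420; OR = 0.285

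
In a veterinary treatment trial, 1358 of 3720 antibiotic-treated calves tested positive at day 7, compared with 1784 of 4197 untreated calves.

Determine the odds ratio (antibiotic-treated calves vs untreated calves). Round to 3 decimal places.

0.778

odds, antibiotic-treated calves = 1358/2362 = 0.5749
odds, untreated calves = 1784/2413 = 0.7393
OR = 0.5749 / 0.7393 = 0.778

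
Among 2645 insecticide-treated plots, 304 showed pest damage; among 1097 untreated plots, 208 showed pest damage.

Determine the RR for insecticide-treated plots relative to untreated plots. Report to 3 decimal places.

risk, insecticide-treated plots = 304/2645 = 0.1149
risk, untreated plots = 208/1097 = 0.1896
RR = 0.1149 / 0.1896 = 0.606

RR: 0.606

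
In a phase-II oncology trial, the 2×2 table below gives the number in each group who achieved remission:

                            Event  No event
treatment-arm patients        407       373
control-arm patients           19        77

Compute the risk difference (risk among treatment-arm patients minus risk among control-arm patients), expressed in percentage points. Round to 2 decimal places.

risk, treatment-arm patients = 407/780 = 0.5218
risk, control-arm patients = 19/96 = 0.1979
risk difference = 0.5218 − 0.1979 = 0.3239 → 32.39 percentage points

32.39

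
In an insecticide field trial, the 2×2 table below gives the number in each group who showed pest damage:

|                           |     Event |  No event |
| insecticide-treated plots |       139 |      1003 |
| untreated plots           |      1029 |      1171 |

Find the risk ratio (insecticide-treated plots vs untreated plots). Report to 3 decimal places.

risk, insecticide-treated plots = 139/1142 = 0.1217
risk, untreated plots = 1029/2200 = 0.4677
RR = 0.1217 / 0.4677 = 0.260

RR = 0.260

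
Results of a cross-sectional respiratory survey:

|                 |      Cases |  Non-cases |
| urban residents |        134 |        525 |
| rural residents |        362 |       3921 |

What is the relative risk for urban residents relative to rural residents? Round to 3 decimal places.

RR ≈ 2.406

risk, urban residents = 134/659 = 0.2033
risk, rural residents = 362/4283 = 0.0845
RR = 0.2033 / 0.0845 = 2.406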